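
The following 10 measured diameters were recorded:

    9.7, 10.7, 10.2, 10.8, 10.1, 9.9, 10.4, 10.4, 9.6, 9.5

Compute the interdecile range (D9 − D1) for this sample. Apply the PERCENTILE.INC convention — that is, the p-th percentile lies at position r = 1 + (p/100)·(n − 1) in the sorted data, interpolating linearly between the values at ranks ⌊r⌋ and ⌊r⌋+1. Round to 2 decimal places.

Sorted: 9.5, 9.6, 9.7, 9.9, 10.1, 10.2, 10.4, 10.4, 10.7, 10.8.
n = 10.
P10: r = 1.9; ranks 1–2 are 9.5, 9.6; interpolating gives 9.59.
P90: r = 9.1; ranks 9–10 are 10.7, 10.8; interpolating gives 10.71.
Difference: 10.71 − 9.59 = 1.12.

1.12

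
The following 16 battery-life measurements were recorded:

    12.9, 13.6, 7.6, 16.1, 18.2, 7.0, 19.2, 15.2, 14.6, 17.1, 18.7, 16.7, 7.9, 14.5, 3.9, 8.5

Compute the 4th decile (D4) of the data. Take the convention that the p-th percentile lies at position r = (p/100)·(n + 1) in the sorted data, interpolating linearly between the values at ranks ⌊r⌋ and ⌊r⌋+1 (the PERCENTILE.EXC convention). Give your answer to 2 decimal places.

13.46

Sorted: 3.9, 7.0, 7.6, 7.9, 8.5, 12.9, 13.6, 14.5, 14.6, 15.2, 16.1, 16.7, 17.1, 18.2, 18.7, 19.2.
n = 16.
r = (40/100)·(16 + 1) = 6.8.
Rank 6 is 12.9 and rank 7 is 13.6.
Interpolate: 12.9 + 0.8·(13.6 − 12.9) = 12.9 + 0.8·0.7 = 13.46.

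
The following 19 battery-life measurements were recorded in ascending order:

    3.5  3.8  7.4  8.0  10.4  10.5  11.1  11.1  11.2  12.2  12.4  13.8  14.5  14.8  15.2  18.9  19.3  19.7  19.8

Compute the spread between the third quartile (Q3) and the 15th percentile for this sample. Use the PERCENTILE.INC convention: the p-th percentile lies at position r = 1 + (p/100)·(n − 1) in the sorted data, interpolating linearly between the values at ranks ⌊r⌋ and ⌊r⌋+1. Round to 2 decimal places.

n = 19.
P15: r = 3.7; ranks 3–4 are 7.4, 8.0; interpolating gives 7.82.
P75: r = 14.5; ranks 14–15 are 14.8, 15.2; interpolating gives 15.
Difference: 15 − 7.82 = 7.18.

7.18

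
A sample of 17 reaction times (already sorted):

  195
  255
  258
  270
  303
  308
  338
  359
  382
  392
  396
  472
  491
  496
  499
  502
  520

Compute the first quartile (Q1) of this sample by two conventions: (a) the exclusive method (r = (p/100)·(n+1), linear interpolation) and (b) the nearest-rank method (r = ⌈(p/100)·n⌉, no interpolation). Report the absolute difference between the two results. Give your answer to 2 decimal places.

n = 17.
(a) r = 4.5; between ranks 4 (270) and 5 (303): 286.5.
(b) the nearest-rank method: rank 5 → 303.
|286.5 − 303| = 16.5.

16.50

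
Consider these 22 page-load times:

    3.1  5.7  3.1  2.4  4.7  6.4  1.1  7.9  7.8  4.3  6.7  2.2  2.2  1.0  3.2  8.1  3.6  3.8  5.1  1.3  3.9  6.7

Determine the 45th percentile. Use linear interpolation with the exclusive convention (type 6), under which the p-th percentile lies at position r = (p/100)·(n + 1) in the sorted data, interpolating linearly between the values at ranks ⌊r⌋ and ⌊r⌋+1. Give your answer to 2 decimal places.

3.67

Sorted: 1.0, 1.1, 1.3, 2.2, 2.2, 2.4, 3.1, 3.1, 3.2, 3.6, 3.8, 3.9, 4.3, 4.7, 5.1, 5.7, 6.4, 6.7, 6.7, 7.8, 7.9, 8.1.
n = 22.
r = (45/100)·(22 + 1) = 10.35.
Rank 10 is 3.6 and rank 11 is 3.8.
Interpolate: 3.6 + 0.35·(3.8 − 3.6) = 3.6 + 0.35·0.2 = 3.67.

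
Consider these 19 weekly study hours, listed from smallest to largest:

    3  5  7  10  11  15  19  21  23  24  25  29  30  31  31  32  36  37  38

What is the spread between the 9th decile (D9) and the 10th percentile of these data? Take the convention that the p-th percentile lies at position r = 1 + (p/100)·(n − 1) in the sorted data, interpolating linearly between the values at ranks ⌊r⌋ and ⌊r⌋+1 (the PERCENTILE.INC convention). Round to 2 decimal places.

29.60

n = 19.
P10: r = 2.8; ranks 2–3 are 5, 7; interpolating gives 6.6.
P90: r = 17.2; ranks 17–18 are 36, 37; interpolating gives 36.2.
Difference: 36.2 − 6.6 = 29.6.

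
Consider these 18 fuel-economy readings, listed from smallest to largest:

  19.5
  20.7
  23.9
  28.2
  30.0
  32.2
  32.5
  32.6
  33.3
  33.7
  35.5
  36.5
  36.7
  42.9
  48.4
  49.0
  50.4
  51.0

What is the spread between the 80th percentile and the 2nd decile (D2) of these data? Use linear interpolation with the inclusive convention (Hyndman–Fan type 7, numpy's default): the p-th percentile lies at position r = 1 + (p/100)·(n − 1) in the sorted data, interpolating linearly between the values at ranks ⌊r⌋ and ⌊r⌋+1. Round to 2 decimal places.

n = 18.
P20: r = 4.4; ranks 4–5 are 28.2, 30.0; interpolating gives 28.92.
P80: r = 14.6; ranks 14–15 are 42.9, 48.4; interpolating gives 46.2.
Difference: 46.2 − 28.92 = 17.28.

17.28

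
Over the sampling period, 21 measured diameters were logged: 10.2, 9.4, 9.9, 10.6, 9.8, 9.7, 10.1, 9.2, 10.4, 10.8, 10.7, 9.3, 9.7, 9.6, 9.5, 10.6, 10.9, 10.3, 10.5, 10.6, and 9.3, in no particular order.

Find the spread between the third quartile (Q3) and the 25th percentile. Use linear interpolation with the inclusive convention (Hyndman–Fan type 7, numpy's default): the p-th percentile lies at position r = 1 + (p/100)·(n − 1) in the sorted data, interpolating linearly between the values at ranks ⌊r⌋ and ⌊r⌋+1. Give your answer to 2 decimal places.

Sorted: 9.2, 9.3, 9.3, 9.4, 9.5, 9.6, 9.7, 9.7, 9.8, 9.9, 10.1, 10.2, 10.3, 10.4, 10.5, 10.6, 10.6, 10.6, 10.7, 10.8, 10.9.
n = 21.
P25: r = 6 (integer) → 9.6.
P75: r = 16 (integer) → 10.6.
Difference: 10.6 − 9.6 = 1.

1.00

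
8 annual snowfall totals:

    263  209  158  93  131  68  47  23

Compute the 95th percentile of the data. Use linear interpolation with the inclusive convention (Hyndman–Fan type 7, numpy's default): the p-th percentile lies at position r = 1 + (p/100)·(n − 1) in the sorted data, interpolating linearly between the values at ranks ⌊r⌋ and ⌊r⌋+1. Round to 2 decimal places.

Sorted: 23, 47, 68, 93, 131, 158, 209, 263.
n = 8.
r = 1 + (95/100)·(8 − 1) = 1 + 6.65 = 7.65.
Rank 7 is 209 and rank 8 is 263.
Interpolate: 209 + 0.65·(263 − 209) = 209 + 0.65·54 = 244.1.

244.10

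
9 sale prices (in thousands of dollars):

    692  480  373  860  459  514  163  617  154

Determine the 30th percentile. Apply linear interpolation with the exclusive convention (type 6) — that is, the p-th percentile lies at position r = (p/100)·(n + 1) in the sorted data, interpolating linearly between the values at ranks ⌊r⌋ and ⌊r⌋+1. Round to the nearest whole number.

Sorted: 154, 163, 373, 459, 480, 514, 617, 692, 860.
n = 9.
r = (30/100)·(9 + 1) = 3.
r is an integer, so P30 is the value at rank 3: 373.

373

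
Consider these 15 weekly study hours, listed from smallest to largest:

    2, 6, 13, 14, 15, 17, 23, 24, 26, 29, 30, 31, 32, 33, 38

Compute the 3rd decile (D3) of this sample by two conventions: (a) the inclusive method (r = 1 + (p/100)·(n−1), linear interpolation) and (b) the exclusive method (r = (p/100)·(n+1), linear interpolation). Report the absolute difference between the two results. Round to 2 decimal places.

0.60

n = 15.
(a) r = 5.2; between ranks 5 (15) and 6 (17): 15.4.
(b) r = 4.8; between ranks 4 (14) and 5 (15): 14.8.
|15.4 − 14.8| = 0.6.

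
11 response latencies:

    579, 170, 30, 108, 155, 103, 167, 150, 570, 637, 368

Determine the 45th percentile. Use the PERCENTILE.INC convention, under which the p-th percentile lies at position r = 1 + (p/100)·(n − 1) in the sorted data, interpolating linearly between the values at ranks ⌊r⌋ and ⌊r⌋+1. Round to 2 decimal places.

Sorted: 30, 103, 108, 150, 155, 167, 170, 368, 570, 579, 637.
n = 11.
r = 1 + (45/100)·(11 − 1) = 1 + 4.5 = 5.5.
Rank 5 is 155 and rank 6 is 167.
Interpolate: 155 + 0.5·(167 − 155) = 155 + 0.5·12 = 161.

161.00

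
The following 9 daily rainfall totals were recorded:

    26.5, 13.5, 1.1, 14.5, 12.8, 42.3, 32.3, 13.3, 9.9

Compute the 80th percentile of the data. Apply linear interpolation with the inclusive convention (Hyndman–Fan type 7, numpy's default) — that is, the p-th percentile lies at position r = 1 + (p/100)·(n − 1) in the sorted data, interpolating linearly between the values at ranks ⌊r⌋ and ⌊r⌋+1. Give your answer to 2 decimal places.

Sorted: 1.1, 9.9, 12.8, 13.3, 13.5, 14.5, 26.5, 32.3, 42.3.
n = 9.
r = 1 + (80/100)·(9 − 1) = 1 + 6.4 = 7.4.
Rank 7 is 26.5 and rank 8 is 32.3.
Interpolate: 26.5 + 0.4·(32.3 − 26.5) = 26.5 + 0.4·5.8 = 28.82.

28.82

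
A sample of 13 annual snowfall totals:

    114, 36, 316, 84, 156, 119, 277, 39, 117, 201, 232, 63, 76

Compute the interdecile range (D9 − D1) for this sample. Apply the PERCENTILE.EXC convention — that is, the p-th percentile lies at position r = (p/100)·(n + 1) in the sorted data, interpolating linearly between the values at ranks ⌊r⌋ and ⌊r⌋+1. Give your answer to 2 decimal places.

Sorted: 36, 39, 63, 76, 84, 114, 117, 119, 156, 201, 232, 277, 316.
n = 13.
P10: r = 1.4; ranks 1–2 are 36, 39; interpolating gives 37.2.
P90: r = 12.6; ranks 12–13 are 277, 316; interpolating gives 300.4.
Difference: 300.4 − 37.2 = 263.2.

263.20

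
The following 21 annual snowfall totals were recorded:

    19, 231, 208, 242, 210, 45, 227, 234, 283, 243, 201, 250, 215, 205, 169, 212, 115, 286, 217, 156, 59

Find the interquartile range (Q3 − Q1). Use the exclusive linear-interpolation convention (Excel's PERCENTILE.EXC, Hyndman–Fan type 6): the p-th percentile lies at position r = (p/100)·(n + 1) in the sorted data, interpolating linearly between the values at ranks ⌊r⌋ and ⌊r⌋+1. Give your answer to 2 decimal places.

Sorted: 19, 45, 59, 115, 156, 169, 201, 205, 208, 210, 212, 215, 217, 227, 231, 234, 242, 243, 250, 283, 286.
n = 21.
P25: r = 5.5; ranks 5–6 are 156, 169; interpolating gives 162.5.
P75: r = 16.5; ranks 16–17 are 234, 242; interpolating gives 238.
Difference: 238 − 162.5 = 75.5.

75.50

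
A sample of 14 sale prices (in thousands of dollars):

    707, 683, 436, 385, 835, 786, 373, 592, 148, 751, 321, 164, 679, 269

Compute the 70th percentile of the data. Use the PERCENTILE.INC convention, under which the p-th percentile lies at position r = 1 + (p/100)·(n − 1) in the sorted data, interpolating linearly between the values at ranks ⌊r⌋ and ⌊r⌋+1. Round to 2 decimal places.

Sorted: 148, 164, 269, 321, 373, 385, 436, 592, 679, 683, 707, 751, 786, 835.
n = 14.
r = 1 + (70/100)·(14 − 1) = 1 + 9.1 = 10.1.
Rank 10 is 683 and rank 11 is 707.
Interpolate: 683 + 0.1·(707 − 683) = 683 + 0.1·24 = 685.4.

685.40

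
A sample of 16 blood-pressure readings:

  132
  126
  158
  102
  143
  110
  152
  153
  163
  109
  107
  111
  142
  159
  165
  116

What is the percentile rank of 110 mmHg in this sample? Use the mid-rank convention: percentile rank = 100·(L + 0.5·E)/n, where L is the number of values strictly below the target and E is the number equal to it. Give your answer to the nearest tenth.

21.9

Sorted: 102, 107, 109, 110, 111, 116, 126, 132, 142, 143, 152, 153, 158, 159, 163, 165.
Count below 110: L = 3; count equal: E = 1; n = 16.
Percentile rank = 100·(3 + 0.5·1)/16 = 100·3.5/16 = 21.88.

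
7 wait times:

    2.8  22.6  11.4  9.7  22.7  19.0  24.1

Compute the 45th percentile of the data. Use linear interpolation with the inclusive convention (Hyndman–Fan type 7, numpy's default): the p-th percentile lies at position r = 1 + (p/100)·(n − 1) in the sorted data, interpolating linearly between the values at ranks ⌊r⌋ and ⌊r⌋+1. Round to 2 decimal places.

Sorted: 2.8, 9.7, 11.4, 19.0, 22.6, 22.7, 24.1.
n = 7.
r = 1 + (45/100)·(7 − 1) = 1 + 2.7 = 3.7.
Rank 3 is 11.4 and rank 4 is 19.0.
Interpolate: 11.4 + 0.7·(19.0 − 11.4) = 11.4 + 0.7·7.6 = 16.72.

16.72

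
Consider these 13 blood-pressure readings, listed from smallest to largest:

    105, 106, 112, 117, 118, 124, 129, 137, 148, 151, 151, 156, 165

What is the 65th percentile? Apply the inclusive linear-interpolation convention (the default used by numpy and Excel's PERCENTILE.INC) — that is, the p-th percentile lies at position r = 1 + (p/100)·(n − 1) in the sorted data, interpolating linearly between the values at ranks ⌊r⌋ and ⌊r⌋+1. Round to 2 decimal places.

n = 13.
r = 1 + (65/100)·(13 − 1) = 1 + 7.8 = 8.8.
Rank 8 is 137 and rank 9 is 148.
Interpolate: 137 + 0.8·(148 − 137) = 137 + 0.8·11 = 145.8.

145.80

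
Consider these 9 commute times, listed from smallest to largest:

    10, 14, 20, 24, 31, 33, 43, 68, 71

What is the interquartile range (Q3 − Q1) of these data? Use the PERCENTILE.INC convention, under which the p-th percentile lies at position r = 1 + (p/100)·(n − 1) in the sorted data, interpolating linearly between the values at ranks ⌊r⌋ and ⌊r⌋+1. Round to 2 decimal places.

23.00

n = 9.
P25: r = 3 (integer) → 20.
P75: r = 7 (integer) → 43.
Difference: 43 − 20 = 23.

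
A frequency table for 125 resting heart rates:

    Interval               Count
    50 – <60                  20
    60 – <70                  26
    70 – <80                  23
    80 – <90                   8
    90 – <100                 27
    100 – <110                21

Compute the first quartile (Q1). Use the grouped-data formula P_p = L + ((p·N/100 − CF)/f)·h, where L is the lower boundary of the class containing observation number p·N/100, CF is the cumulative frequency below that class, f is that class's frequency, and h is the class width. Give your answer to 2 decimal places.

64.33

N = 125; target position k = 25/100 · 125 = 31.25.
Cumulative frequencies: 20, 46, 69, 77, 104, 125.
Observation 31.25 falls in the class 60 – <70.
L = 60, CF = 20, f = 26, h = 10.
P25 = 60 + ((31.25 − 20)/26)·10 = 60 + 4.32692 = 64.3269.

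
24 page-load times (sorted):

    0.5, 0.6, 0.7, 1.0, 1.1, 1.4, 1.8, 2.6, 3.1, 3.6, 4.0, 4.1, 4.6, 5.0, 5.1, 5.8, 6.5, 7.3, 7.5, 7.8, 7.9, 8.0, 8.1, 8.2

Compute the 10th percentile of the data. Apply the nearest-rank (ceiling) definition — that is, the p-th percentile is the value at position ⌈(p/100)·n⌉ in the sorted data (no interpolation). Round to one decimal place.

0.7

n = 24.
Position = ⌈10/100 · 24⌉ = ⌈2.4⌉ = 3.
The value at rank 3 is 0.7.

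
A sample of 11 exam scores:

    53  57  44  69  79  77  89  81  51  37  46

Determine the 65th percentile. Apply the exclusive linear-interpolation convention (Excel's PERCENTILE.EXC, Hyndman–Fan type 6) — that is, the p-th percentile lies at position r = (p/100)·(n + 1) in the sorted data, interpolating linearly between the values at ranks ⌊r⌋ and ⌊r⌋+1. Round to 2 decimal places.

Sorted: 37, 44, 46, 51, 53, 57, 69, 77, 79, 81, 89.
n = 11.
r = (65/100)·(11 + 1) = 7.8.
Rank 7 is 69 and rank 8 is 77.
Interpolate: 69 + 0.8·(77 − 69) = 69 + 0.8·8 = 75.4.

75.40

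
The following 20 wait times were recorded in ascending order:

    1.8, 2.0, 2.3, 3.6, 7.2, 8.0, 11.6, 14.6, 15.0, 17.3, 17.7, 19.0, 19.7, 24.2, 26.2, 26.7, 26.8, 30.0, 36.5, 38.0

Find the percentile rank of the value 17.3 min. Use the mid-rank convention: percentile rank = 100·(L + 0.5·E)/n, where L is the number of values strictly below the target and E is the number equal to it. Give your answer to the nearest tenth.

47.5

Count below 17.3: L = 9; count equal: E = 1; n = 20.
Percentile rank = 100·(9 + 0.5·1)/20 = 100·9.5/20 = 47.5.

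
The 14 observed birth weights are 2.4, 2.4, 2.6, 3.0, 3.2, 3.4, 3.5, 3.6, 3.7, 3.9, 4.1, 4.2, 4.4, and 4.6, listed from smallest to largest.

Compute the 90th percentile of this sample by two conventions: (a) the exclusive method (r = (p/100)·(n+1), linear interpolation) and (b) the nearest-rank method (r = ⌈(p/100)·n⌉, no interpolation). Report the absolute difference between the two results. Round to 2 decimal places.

0.10

n = 14.
(a) r = 13.5; between ranks 13 (4.4) and 14 (4.6): 4.5.
(b) the nearest-rank method: rank 13 → 4.4.
|4.5 − 4.4| = 0.1.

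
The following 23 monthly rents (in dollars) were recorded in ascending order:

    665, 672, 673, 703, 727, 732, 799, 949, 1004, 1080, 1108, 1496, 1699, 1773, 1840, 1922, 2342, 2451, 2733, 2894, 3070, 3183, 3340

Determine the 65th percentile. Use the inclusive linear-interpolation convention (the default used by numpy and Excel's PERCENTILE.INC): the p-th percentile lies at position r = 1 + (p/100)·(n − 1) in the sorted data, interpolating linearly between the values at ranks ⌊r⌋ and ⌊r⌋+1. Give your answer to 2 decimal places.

1864.60

n = 23.
r = 1 + (65/100)·(23 − 1) = 1 + 14.3 = 15.3.
Rank 15 is 1840 and rank 16 is 1922.
Interpolate: 1840 + 0.3·(1922 − 1840) = 1840 + 0.3·82 = 1864.6.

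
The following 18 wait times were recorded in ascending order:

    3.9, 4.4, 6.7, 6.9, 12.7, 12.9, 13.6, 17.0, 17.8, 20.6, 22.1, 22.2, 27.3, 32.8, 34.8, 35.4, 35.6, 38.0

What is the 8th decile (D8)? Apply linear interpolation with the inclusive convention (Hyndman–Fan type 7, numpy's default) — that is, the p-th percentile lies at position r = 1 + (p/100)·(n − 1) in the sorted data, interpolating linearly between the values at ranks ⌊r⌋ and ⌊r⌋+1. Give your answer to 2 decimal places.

n = 18.
r = 1 + (80/100)·(18 − 1) = 1 + 13.6 = 14.6.
Rank 14 is 32.8 and rank 15 is 34.8.
Interpolate: 32.8 + 0.6·(34.8 − 32.8) = 32.8 + 0.6·2 = 34.

34.00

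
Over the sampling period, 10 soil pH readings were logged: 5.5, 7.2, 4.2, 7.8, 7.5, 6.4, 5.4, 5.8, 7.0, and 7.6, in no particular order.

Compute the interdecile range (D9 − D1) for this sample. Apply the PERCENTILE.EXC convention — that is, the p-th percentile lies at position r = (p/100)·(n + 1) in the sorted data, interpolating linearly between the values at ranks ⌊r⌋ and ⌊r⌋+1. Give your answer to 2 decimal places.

Sorted: 4.2, 5.4, 5.5, 5.8, 6.4, 7.0, 7.2, 7.5, 7.6, 7.8.
n = 10.
P10: r = 1.1; ranks 1–2 are 4.2, 5.4; interpolating gives 4.32.
P90: r = 9.9; ranks 9–10 are 7.6, 7.8; interpolating gives 7.78.
Difference: 7.78 − 4.32 = 3.46.

3.46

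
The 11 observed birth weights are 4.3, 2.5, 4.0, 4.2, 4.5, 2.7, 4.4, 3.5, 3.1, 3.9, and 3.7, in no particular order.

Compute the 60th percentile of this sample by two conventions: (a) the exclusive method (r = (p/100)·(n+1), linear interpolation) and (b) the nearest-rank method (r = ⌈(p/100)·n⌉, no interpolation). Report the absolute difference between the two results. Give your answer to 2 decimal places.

0.04

Sorted: 2.5, 2.7, 3.1, 3.5, 3.7, 3.9, 4.0, 4.2, 4.3, 4.4, 4.5.
n = 11.
(a) r = 7.2; between ranks 7 (4.0) and 8 (4.2): 4.04.
(b) the nearest-rank method: rank 7 → 4.
|4.04 − 4| = 0.04.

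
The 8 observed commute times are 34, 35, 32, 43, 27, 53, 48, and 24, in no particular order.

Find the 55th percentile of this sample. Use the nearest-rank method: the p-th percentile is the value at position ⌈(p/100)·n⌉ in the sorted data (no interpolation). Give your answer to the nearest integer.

35

Sorted: 24, 27, 32, 34, 35, 43, 48, 53.
n = 8.
Position = ⌈55/100 · 8⌉ = ⌈4.4⌉ = 5.
The value at rank 5 is 35.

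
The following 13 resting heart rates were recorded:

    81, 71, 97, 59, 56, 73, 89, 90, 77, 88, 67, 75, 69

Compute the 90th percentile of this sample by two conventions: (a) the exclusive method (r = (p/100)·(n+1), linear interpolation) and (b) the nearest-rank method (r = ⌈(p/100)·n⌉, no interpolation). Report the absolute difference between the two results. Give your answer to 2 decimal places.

Sorted: 56, 59, 67, 69, 71, 73, 75, 77, 81, 88, 89, 90, 97.
n = 13.
(a) r = 12.6; between ranks 12 (90) and 13 (97): 94.2.
(b) the nearest-rank method: rank 12 → 90.
|94.2 − 90| = 4.2.

4.20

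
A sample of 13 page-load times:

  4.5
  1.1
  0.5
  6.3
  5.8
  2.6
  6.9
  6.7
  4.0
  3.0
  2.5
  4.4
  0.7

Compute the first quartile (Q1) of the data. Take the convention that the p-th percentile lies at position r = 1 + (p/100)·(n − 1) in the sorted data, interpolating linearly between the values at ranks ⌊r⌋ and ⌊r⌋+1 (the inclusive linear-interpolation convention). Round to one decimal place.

2.5

Sorted: 0.5, 0.7, 1.1, 2.5, 2.6, 3.0, 4.0, 4.4, 4.5, 5.8, 6.3, 6.7, 6.9.
n = 13.
r = 1 + (25/100)·(13 − 1) = 1 + 3 = 4.
r is an integer, so P25 is the value at rank 4: 2.5.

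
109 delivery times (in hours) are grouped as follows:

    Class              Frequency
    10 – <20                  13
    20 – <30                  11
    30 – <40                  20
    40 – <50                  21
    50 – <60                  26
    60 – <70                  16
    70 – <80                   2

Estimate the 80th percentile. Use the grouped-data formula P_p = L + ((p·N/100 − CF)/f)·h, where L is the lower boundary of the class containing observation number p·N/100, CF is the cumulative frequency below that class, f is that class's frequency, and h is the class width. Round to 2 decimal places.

58.54

N = 109; target position k = 80/100 · 109 = 87.2.
Cumulative frequencies: 13, 24, 44, 65, 91, 107, 109.
Observation 87.2 falls in the class 50 – <60.
L = 50, CF = 65, f = 26, h = 10.
P80 = 50 + ((87.2 − 65)/26)·10 = 50 + 8.53846 = 58.5385.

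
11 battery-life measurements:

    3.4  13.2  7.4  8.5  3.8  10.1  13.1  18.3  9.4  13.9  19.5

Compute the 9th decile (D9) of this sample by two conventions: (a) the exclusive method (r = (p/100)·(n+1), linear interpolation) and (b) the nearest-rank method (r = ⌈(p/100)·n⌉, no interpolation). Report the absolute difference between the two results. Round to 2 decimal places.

0.96

Sorted: 3.4, 3.8, 7.4, 8.5, 9.4, 10.1, 13.1, 13.2, 13.9, 18.3, 19.5.
n = 11.
(a) r = 10.8; between ranks 10 (18.3) and 11 (19.5): 19.26.
(b) the nearest-rank method: rank 10 → 18.3.
|19.26 − 18.3| = 0.96.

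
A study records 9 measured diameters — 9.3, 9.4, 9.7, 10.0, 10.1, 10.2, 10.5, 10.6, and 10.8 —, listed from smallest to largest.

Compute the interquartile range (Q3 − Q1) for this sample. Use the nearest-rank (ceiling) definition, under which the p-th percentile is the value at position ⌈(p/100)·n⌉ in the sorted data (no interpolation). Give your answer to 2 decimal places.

0.80

n = 9.
P25: rank ⌈25/100·9⌉ = 3 → 9.7.
P75: rank ⌈75/100·9⌉ = 7 → 10.5.
Difference: 10.5 − 9.7 = 0.8.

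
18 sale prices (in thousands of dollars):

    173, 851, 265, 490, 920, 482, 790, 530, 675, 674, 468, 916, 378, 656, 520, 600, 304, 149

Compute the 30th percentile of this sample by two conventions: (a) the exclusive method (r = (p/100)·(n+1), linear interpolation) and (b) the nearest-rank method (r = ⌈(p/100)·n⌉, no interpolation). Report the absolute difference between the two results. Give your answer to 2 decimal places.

Sorted: 149, 173, 265, 304, 378, 468, 482, 490, 520, 530, 600, 656, 674, 675, 790, 851, 916, 920.
n = 18.
(a) r = 5.7; between ranks 5 (378) and 6 (468): 441.
(b) the nearest-rank method: rank 6 → 468.
|441 − 468| = 27.

27.00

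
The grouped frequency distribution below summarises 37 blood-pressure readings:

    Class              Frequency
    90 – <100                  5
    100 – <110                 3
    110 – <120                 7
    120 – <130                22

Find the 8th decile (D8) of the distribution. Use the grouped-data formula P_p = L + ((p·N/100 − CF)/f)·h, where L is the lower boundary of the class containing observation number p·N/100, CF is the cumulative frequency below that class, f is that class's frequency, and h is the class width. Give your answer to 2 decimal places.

126.64

N = 37; target position k = 80/100 · 37 = 29.6.
Cumulative frequencies: 5, 8, 15, 37.
Observation 29.6 falls in the class 120 – <130.
L = 120, CF = 15, f = 22, h = 10.
P80 = 120 + ((29.6 − 15)/22)·10 = 120 + 6.63636 = 126.636.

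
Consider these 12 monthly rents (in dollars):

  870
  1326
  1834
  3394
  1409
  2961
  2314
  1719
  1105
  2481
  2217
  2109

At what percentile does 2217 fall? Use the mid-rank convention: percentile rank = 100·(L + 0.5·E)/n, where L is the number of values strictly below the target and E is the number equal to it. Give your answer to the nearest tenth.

Sorted: 870, 1105, 1326, 1409, 1719, 1834, 2109, 2217, 2314, 2481, 2961, 3394.
Count below 2217: L = 7; count equal: E = 1; n = 12.
Percentile rank = 100·(7 + 0.5·1)/12 = 100·7.5/12 = 62.5.

62.5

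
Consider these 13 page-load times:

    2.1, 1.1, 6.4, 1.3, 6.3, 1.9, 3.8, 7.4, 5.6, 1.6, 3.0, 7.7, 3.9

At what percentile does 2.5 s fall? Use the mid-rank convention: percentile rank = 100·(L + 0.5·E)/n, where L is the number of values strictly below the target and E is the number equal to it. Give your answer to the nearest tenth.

Sorted: 1.1, 1.3, 1.6, 1.9, 2.1, 3.0, 3.8, 3.9, 5.6, 6.3, 6.4, 7.4, 7.7.
Count below 2.5: L = 5; count equal: E = 0; n = 13.
Percentile rank = 100·(5 + 0.5·0)/13 = 100·5/13 = 38.46.

38.5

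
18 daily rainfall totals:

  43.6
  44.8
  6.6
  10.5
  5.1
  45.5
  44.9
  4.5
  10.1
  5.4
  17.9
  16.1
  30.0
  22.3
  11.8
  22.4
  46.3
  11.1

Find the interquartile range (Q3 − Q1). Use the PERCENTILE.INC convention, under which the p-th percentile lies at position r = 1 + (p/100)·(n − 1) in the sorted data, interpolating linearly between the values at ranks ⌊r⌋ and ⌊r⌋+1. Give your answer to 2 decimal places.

Sorted: 4.5, 5.1, 5.4, 6.6, 10.1, 10.5, 11.1, 11.8, 16.1, 17.9, 22.3, 22.4, 30.0, 43.6, 44.8, 44.9, 45.5, 46.3.
n = 18.
P25: r = 5.25; ranks 5–6 are 10.1, 10.5; interpolating gives 10.2.
P75: r = 13.75; ranks 13–14 are 30.0, 43.6; interpolating gives 40.2.
Difference: 40.2 − 10.2 = 30.

30.00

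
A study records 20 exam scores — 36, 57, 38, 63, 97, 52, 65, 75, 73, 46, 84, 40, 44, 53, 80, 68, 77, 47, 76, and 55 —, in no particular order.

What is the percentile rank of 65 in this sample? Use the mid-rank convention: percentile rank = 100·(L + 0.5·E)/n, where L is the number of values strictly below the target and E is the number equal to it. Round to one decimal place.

57.5

Sorted: 36, 38, 40, 44, 46, 47, 52, 53, 55, 57, 63, 65, 68, 73, 75, 76, 77, 80, 84, 97.
Count below 65: L = 11; count equal: E = 1; n = 20.
Percentile rank = 100·(11 + 0.5·1)/20 = 100·11.5/20 = 57.5.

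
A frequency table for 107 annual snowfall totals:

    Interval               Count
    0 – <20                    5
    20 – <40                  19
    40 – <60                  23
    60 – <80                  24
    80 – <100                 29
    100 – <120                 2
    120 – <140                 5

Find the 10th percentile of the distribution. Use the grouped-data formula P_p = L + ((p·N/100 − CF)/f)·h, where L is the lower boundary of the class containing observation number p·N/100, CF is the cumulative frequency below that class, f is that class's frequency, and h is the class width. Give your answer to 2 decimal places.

N = 107; target position k = 10/100 · 107 = 10.7.
Cumulative frequencies: 5, 24, 47, 71, 100, 102, 107.
Observation 10.7 falls in the class 20 – <40.
L = 20, CF = 5, f = 19, h = 20.
P10 = 20 + ((10.7 − 5)/19)·20 = 20 + 6 = 26.

26.00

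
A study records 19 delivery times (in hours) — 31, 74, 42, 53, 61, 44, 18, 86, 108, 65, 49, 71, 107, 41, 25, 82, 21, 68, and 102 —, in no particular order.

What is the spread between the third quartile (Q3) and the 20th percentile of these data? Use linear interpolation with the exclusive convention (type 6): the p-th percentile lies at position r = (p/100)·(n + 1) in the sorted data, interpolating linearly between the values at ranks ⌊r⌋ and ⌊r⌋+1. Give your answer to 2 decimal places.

Sorted: 18, 21, 25, 31, 41, 42, 44, 49, 53, 61, 65, 68, 71, 74, 82, 86, 102, 107, 108.
n = 19.
P20: r = 4 (integer) → 31.
P75: r = 15 (integer) → 82.
Difference: 82 − 31 = 51.

51.00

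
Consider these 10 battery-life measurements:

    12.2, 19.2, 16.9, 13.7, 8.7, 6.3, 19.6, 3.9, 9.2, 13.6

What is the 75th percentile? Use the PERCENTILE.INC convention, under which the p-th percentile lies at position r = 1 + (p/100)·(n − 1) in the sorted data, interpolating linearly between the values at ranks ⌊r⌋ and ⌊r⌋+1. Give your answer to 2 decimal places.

Sorted: 3.9, 6.3, 8.7, 9.2, 12.2, 13.6, 13.7, 16.9, 19.2, 19.6.
n = 10.
r = 1 + (75/100)·(10 − 1) = 1 + 6.75 = 7.75.
Rank 7 is 13.7 and rank 8 is 16.9.
Interpolate: 13.7 + 0.75·(16.9 − 13.7) = 13.7 + 0.75·3.2 = 16.1.

16.10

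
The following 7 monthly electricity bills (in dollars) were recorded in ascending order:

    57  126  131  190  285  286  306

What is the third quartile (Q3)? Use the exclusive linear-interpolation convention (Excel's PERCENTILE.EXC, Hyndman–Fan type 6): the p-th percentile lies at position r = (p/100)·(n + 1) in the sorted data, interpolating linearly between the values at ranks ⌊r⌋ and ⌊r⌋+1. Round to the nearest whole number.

286

n = 7.
r = (75/100)·(7 + 1) = 6.
r is an integer, so P75 is the value at rank 6: 286.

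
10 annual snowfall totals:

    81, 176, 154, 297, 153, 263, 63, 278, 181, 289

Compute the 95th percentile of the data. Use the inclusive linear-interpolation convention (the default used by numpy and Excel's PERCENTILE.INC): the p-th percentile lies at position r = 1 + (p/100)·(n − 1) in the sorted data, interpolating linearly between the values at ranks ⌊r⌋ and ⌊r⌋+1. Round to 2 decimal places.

Sorted: 63, 81, 153, 154, 176, 181, 263, 278, 289, 297.
n = 10.
r = 1 + (95/100)·(10 − 1) = 1 + 8.55 = 9.55.
Rank 9 is 289 and rank 10 is 297.
Interpolate: 289 + 0.55·(297 − 289) = 289 + 0.55·8 = 293.4.

293.40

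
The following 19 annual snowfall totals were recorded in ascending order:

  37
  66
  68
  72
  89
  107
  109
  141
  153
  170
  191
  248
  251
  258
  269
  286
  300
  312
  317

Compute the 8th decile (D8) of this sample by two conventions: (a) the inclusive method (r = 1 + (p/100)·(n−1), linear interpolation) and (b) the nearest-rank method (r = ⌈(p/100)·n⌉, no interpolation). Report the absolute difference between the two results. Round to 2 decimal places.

n = 19.
(a) r = 15.4; between ranks 15 (269) and 16 (286): 275.8.
(b) the nearest-rank method: rank 16 → 286.
|275.8 − 286| = 10.2.

10.20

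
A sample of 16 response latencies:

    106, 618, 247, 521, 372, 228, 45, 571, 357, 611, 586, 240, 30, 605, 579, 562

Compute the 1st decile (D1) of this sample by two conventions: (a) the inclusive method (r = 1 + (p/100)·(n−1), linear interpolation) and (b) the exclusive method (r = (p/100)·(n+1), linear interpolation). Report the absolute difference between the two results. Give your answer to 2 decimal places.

35.00

Sorted: 30, 45, 106, 228, 240, 247, 357, 372, 521, 562, 571, 579, 586, 605, 611, 618.
n = 16.
(a) r = 2.5; between ranks 2 (45) and 3 (106): 75.5.
(b) r = 1.7; between ranks 1 (30) and 2 (45): 40.5.
|75.5 − 40.5| = 35.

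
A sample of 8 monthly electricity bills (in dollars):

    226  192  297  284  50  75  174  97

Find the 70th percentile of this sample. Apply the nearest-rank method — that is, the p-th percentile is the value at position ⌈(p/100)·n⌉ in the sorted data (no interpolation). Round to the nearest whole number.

226

Sorted: 50, 75, 97, 174, 192, 226, 284, 297.
n = 8.
Position = ⌈70/100 · 8⌉ = ⌈5.6⌉ = 6.
The value at rank 6 is 226.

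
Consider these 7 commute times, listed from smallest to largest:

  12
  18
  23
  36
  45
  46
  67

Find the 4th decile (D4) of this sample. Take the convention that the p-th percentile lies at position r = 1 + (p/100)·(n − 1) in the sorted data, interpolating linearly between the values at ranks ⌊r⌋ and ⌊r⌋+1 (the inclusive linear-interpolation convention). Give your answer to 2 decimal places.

n = 7.
r = 1 + (40/100)·(7 − 1) = 1 + 2.4 = 3.4.
Rank 3 is 23 and rank 4 is 36.
Interpolate: 23 + 0.4·(36 − 23) = 23 + 0.4·13 = 28.2.

28.20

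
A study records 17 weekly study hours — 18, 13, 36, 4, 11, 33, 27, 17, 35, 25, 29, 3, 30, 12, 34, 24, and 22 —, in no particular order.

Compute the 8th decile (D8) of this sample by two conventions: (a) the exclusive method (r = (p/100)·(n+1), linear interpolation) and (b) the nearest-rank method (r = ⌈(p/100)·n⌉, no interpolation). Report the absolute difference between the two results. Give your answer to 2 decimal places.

Sorted: 3, 4, 11, 12, 13, 17, 18, 22, 24, 25, 27, 29, 30, 33, 34, 35, 36.
n = 17.
(a) r = 14.4; between ranks 14 (33) and 15 (34): 33.4.
(b) the nearest-rank method: rank 14 → 33.
|33.4 − 33| = 0.4.

0.40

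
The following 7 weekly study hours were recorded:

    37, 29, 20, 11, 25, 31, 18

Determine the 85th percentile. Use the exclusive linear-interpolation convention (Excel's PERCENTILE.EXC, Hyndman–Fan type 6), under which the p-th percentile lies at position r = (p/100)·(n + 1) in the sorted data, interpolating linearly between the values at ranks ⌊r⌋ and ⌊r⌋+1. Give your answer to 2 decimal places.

Sorted: 11, 18, 20, 25, 29, 31, 37.
n = 7.
r = (85/100)·(7 + 1) = 6.8.
Rank 6 is 31 and rank 7 is 37.
Interpolate: 31 + 0.8·(37 − 31) = 31 + 0.8·6 = 35.8.

35.80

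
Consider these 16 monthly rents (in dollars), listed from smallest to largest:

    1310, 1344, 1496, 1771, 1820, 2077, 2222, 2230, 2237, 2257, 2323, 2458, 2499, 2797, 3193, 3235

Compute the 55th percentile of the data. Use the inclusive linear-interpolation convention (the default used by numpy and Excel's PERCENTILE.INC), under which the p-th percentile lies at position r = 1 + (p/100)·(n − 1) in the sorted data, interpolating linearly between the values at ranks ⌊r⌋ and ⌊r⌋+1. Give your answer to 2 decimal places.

2242.00

n = 16.
r = 1 + (55/100)·(16 − 1) = 1 + 8.25 = 9.25.
Rank 9 is 2237 and rank 10 is 2257.
Interpolate: 2237 + 0.25·(2257 − 2237) = 2237 + 0.25·20 = 2242.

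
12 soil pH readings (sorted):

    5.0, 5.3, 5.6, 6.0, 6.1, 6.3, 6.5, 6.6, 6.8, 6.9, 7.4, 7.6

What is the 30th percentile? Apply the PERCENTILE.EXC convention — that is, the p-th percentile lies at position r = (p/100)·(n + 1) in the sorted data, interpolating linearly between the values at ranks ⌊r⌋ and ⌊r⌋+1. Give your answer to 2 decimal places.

n = 12.
r = (30/100)·(12 + 1) = 3.9.
Rank 3 is 5.6 and rank 4 is 6.0.
Interpolate: 5.6 + 0.9·(6.0 − 5.6) = 5.6 + 0.9·0.4 = 5.96.

5.96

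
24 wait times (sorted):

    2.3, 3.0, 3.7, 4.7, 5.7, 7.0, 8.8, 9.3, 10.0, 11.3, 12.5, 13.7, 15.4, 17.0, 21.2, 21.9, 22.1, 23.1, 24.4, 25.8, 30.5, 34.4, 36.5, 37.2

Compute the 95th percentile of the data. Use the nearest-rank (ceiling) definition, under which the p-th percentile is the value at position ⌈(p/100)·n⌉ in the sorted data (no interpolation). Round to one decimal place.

n = 24.
Position = ⌈95/100 · 24⌉ = ⌈22.8⌉ = 23.
The value at rank 23 is 36.5.

36.5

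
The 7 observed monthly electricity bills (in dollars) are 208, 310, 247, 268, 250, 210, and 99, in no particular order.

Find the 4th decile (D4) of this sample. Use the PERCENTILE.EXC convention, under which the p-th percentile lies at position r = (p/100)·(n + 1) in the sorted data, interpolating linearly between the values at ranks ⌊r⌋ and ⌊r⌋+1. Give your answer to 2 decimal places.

Sorted: 99, 208, 210, 247, 250, 268, 310.
n = 7.
r = (40/100)·(7 + 1) = 3.2.
Rank 3 is 210 and rank 4 is 247.
Interpolate: 210 + 0.2·(247 − 210) = 210 + 0.2·37 = 217.4.

217.40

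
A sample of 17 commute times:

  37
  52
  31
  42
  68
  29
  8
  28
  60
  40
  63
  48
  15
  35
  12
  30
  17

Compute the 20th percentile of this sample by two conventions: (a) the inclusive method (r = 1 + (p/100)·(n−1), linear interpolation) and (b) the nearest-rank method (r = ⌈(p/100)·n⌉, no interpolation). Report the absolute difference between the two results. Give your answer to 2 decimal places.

2.20

Sorted: 8, 12, 15, 17, 28, 29, 30, 31, 35, 37, 40, 42, 48, 52, 60, 63, 68.
n = 17.
(a) r = 4.2; between ranks 4 (17) and 5 (28): 19.2.
(b) the nearest-rank method: rank 4 → 17.
|19.2 − 17| = 2.2.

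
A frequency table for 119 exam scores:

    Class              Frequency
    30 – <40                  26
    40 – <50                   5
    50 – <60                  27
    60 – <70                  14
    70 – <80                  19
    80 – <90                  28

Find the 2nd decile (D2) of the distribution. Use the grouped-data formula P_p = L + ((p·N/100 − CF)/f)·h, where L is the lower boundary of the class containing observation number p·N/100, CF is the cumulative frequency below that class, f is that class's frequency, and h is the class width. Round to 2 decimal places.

39.15

N = 119; target position k = 20/100 · 119 = 23.8.
Cumulative frequencies: 26, 31, 58, 72, 91, 119.
Observation 23.8 falls in the class 30 – <40.
L = 30, CF = 0, f = 26, h = 10.
P20 = 30 + ((23.8 − 0)/26)·10 = 30 + 9.15385 = 39.1538.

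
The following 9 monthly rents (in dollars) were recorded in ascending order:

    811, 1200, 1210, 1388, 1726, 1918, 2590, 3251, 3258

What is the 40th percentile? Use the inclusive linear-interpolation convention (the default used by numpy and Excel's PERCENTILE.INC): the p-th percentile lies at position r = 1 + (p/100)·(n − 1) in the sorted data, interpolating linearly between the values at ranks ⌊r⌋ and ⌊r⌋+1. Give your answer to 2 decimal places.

1455.60

n = 9.
r = 1 + (40/100)·(9 − 1) = 1 + 3.2 = 4.2.
Rank 4 is 1388 and rank 5 is 1726.
Interpolate: 1388 + 0.2·(1726 − 1388) = 1388 + 0.2·338 = 1455.6.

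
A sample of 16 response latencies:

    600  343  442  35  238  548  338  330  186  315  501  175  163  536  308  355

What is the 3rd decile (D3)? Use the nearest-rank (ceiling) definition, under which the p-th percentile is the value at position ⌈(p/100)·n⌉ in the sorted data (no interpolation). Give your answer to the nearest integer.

238

Sorted: 35, 163, 175, 186, 238, 308, 315, 330, 338, 343, 355, 442, 501, 536, 548, 600.
n = 16.
Position = ⌈30/100 · 16⌉ = ⌈4.8⌉ = 5.
The value at rank 5 is 238.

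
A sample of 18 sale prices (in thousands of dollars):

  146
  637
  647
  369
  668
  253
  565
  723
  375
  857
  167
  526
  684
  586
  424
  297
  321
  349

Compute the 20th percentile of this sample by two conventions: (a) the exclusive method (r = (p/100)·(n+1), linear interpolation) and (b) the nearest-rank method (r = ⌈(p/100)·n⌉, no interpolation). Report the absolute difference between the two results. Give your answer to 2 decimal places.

8.80

Sorted: 146, 167, 253, 297, 321, 349, 369, 375, 424, 526, 565, 586, 637, 647, 668, 684, 723, 857.
n = 18.
(a) r = 3.8; between ranks 3 (253) and 4 (297): 288.2.
(b) the nearest-rank method: rank 4 → 297.
|288.2 − 297| = 8.8.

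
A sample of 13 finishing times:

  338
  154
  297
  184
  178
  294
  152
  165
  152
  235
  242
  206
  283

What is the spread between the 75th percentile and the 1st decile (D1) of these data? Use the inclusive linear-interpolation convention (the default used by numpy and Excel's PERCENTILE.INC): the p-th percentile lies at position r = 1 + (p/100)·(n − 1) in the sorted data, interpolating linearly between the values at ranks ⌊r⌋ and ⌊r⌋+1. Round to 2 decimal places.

Sorted: 152, 152, 154, 165, 178, 184, 206, 235, 242, 283, 294, 297, 338.
n = 13.
P10: r = 2.2; ranks 2–3 are 152, 154; interpolating gives 152.4.
P75: r = 10 (integer) → 283.
Difference: 283 − 152.4 = 130.6.

130.60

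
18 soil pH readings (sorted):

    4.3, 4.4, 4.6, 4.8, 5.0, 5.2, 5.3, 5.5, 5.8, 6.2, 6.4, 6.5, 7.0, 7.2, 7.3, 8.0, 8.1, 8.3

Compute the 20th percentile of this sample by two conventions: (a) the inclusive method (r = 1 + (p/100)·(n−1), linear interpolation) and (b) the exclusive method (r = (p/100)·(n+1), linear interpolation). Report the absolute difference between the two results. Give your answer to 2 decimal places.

n = 18.
(a) r = 4.4; between ranks 4 (4.8) and 5 (5.0): 4.88.
(b) r = 3.8; between ranks 3 (4.6) and 4 (4.8): 4.76.
|4.88 − 4.76| = 0.12.

0.12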